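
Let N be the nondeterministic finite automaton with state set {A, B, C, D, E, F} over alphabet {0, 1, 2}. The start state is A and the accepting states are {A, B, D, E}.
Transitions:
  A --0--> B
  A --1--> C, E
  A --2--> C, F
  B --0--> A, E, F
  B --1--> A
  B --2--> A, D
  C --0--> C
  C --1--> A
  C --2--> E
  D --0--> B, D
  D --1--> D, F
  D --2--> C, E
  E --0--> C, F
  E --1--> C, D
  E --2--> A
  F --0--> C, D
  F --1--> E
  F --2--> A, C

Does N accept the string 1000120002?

Start: {A}
read 1: {C, E}
read 0: {C, F}
read 0: {C, D}
read 0: {B, C, D}
read 1: {A, D, F}
read 2: {A, C, E, F}
read 0: {B, C, D, F}
read 0: {A, B, C, D, E, F}
read 0: {A, B, C, D, E, F}
read 2: {A, C, D, E, F}
Reachable ∩ accepting = {A, D, E} — nonempty.

accepted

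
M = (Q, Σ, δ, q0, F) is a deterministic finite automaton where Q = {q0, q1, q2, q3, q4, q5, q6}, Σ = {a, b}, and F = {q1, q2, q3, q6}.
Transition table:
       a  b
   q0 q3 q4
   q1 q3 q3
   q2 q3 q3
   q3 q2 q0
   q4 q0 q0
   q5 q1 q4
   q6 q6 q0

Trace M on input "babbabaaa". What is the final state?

q0 --b--> q4
q4 --a--> q0
q0 --b--> q4
q4 --b--> q0
q0 --a--> q3
q3 --b--> q0
q0 --a--> q3
q3 --a--> q2
q2 --a--> q3

q3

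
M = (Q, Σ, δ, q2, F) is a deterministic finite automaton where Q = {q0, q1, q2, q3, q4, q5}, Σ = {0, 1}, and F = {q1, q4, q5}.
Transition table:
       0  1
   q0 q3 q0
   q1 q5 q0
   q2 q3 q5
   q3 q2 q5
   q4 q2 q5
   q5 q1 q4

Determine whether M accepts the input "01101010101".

q2 --0--> q3
q3 --1--> q5
q5 --1--> q4
q4 --0--> q2
q2 --1--> q5
q5 --0--> q1
q1 --1--> q0
q0 --0--> q3
q3 --1--> q5
q5 --0--> q1
q1 --1--> q0
End in state q0, which is not an accepting state.

rejected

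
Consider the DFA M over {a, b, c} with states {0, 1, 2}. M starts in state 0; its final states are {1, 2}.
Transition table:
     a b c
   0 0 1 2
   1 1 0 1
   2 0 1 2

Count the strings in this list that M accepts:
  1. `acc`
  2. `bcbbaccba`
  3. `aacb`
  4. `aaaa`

`acc`: accepted
`bcbbaccba`: rejected
`aacb`: accepted
`aaaa`: rejected

2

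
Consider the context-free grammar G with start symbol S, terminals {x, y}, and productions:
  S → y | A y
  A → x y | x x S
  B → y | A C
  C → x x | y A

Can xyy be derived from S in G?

yes

S ⇒ Ay ⇒ xyy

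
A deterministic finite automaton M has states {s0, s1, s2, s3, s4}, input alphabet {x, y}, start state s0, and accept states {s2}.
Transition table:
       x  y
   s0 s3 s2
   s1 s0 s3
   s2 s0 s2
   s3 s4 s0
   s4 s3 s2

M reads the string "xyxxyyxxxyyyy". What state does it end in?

s0 --x--> s3
s3 --y--> s0
s0 --x--> s3
s3 --x--> s4
s4 --y--> s2
s2 --y--> s2
s2 --x--> s0
s0 --x--> s3
s3 --x--> s4
s4 --y--> s2
s2 --y--> s2
s2 --y--> s2
s2 --y--> s2

s2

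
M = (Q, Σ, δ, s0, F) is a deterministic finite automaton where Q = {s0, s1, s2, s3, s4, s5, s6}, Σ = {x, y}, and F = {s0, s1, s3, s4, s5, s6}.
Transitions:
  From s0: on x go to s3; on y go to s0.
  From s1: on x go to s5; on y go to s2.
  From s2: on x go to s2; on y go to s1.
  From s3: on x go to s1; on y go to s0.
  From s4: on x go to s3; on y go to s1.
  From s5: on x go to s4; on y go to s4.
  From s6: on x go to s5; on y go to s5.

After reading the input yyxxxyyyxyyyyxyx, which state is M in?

s0 --y--> s0
s0 --y--> s0
s0 --x--> s3
s3 --x--> s1
s1 --x--> s5
s5 --y--> s4
s4 --y--> s1
s1 --y--> s2
s2 --x--> s2
s2 --y--> s1
s1 --y--> s2
s2 --y--> s1
s1 --y--> s2
s2 --x--> s2
s2 --y--> s1
s1 --x--> s5

s5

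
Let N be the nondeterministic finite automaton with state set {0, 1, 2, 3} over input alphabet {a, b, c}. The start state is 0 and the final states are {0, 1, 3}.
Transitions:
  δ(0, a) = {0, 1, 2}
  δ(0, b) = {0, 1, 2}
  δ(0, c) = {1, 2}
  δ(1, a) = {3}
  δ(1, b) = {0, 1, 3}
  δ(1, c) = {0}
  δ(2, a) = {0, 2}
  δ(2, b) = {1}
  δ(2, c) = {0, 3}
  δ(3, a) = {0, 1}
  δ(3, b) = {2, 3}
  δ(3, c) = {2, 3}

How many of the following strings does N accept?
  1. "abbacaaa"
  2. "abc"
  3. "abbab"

3

"abbacaaa": accepted
"abc": accepted
"abbab": accepted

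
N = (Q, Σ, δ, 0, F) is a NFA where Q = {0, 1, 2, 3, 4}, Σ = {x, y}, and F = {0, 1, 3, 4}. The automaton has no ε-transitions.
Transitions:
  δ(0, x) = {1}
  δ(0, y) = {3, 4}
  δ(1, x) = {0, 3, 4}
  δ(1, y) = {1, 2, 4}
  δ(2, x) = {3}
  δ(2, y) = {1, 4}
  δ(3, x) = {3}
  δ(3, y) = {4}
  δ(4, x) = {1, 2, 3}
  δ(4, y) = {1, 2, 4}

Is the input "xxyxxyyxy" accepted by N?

accepted

Start: {0}
read x: {1}
read x: {0, 3, 4}
read y: {1, 2, 3, 4}
read x: {0, 1, 2, 3, 4}
read x: {0, 1, 2, 3, 4}
read y: {1, 2, 3, 4}
read y: {1, 2, 4}
read x: {0, 1, 2, 3, 4}
read y: {1, 2, 3, 4}
Reachable ∩ accepting = {1, 3, 4} — nonempty.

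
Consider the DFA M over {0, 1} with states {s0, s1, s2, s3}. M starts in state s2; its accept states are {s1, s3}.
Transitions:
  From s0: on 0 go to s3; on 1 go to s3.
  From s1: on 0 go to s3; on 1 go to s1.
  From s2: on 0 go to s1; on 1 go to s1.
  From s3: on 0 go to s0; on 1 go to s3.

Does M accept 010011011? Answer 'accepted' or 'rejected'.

accepted

s2 --0--> s1
s1 --1--> s1
s1 --0--> s3
s3 --0--> s0
s0 --1--> s3
s3 --1--> s3
s3 --0--> s0
s0 --1--> s3
s3 --1--> s3
End in state s3, which is an accepting state.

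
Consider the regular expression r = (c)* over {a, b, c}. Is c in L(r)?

yes

Split into 1 piece c; each matches c.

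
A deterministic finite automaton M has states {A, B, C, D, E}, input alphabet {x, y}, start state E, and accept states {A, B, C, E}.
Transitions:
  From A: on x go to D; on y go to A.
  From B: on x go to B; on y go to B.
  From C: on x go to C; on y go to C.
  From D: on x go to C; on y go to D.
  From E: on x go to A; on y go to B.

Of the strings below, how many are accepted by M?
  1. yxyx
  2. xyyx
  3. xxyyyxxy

yxyx: accepted
xyyx: rejected
xxyyyxxy: accepted

2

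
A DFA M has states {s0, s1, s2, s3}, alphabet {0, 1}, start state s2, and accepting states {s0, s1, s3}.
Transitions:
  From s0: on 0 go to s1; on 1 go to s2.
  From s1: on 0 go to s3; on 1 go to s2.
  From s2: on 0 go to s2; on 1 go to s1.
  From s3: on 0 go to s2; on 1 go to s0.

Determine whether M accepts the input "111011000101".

accepted

s2 --1--> s1
s1 --1--> s2
s2 --1--> s1
s1 --0--> s3
s3 --1--> s0
s0 --1--> s2
s2 --0--> s2
s2 --0--> s2
s2 --0--> s2
s2 --1--> s1
s1 --0--> s3
s3 --1--> s0
End in state s0, which is an accepting state.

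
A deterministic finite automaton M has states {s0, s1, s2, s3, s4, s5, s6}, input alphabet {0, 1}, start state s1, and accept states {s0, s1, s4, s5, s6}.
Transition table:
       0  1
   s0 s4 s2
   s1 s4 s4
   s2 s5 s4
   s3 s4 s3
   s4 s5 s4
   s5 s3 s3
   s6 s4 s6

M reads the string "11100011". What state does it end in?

s4

s1 --1--> s4
s4 --1--> s4
s4 --1--> s4
s4 --0--> s5
s5 --0--> s3
s3 --0--> s4
s4 --1--> s4
s4 --1--> s4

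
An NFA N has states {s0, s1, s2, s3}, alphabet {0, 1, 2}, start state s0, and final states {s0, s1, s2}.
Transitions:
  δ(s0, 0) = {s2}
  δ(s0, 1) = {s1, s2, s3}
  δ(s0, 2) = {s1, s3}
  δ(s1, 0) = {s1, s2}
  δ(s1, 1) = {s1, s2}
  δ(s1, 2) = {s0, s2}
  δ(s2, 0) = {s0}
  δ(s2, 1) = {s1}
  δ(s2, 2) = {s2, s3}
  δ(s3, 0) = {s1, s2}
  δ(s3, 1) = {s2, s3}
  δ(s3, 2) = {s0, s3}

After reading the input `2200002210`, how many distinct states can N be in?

Start: {s0}
read 2: {s1, s3}
read 2: {s0, s2, s3}
read 0: {s0, s1, s2}
read 0: {s0, s1, s2}
read 0: {s0, s1, s2}
read 0: {s0, s1, s2}
read 2: {s0, s1, s2, s3}
read 2: {s0, s1, s2, s3}
read 1: {s1, s2, s3}
read 0: {s0, s1, s2}
Final reachable set {s0, s1, s2} has 3 states.

3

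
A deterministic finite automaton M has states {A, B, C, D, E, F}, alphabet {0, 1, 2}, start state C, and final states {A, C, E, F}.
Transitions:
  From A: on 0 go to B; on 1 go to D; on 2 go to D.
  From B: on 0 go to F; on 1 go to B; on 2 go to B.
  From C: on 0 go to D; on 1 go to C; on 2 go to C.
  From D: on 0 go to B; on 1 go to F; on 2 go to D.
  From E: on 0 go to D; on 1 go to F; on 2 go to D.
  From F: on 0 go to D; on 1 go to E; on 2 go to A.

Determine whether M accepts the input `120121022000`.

rejected

C --1--> C
C --2--> C
C --0--> D
D --1--> F
F --2--> A
A --1--> D
D --0--> B
B --2--> B
B --2--> B
B --0--> F
F --0--> D
D --0--> B
End in state B, which is not an accepting state.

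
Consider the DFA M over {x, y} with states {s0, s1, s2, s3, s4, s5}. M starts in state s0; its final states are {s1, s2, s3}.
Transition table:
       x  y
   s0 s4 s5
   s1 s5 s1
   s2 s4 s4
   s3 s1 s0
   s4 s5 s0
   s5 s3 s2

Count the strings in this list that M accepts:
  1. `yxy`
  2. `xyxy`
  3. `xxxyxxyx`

0

`yxy`: rejected
`xyxy`: rejected
`xxxyxxyx`: rejected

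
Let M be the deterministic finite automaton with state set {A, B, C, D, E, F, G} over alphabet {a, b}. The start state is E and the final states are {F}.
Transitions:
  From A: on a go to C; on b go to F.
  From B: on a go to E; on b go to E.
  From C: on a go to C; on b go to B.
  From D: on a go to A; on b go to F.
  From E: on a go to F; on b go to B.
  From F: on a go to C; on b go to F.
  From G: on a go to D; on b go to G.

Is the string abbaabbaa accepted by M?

E --a--> F
F --b--> F
F --b--> F
F --a--> C
C --a--> C
C --b--> B
B --b--> E
E --a--> F
F --a--> C
End in state C, which is not an accepting state.

rejected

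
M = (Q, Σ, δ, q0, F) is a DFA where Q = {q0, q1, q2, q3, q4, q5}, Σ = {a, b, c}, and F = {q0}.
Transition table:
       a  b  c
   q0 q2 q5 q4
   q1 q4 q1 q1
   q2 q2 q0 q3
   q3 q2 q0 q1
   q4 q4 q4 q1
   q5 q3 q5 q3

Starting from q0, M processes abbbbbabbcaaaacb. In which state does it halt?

q0 --a--> q2
q2 --b--> q0
q0 --b--> q5
q5 --b--> q5
q5 --b--> q5
q5 --b--> q5
q5 --a--> q3
q3 --b--> q0
q0 --b--> q5
q5 --c--> q3
q3 --a--> q2
q2 --a--> q2
q2 --a--> q2
q2 --a--> q2
q2 --c--> q3
q3 --b--> q0

q0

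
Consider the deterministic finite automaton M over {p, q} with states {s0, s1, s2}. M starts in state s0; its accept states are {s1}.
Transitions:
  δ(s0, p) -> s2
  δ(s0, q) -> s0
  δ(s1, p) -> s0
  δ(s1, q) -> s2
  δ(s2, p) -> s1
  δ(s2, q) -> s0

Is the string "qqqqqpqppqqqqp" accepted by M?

s0 --q--> s0
s0 --q--> s0
s0 --q--> s0
s0 --q--> s0
s0 --q--> s0
s0 --p--> s2
s2 --q--> s0
s0 --p--> s2
s2 --p--> s1
s1 --q--> s2
s2 --q--> s0
s0 --q--> s0
s0 --q--> s0
s0 --p--> s2
End in state s2, which is not an accepting state.

rejected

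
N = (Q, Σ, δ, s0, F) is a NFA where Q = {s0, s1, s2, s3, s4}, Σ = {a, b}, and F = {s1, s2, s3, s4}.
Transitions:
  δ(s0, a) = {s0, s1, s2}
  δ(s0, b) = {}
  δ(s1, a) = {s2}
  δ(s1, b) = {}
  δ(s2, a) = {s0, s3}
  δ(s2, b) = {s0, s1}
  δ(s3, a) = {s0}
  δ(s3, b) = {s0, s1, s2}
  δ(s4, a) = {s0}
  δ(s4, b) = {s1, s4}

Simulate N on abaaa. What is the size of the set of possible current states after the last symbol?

4

Start: {s0}
read a: {s0, s1, s2}
read b: {s0, s1}
read a: {s0, s1, s2}
read a: {s0, s1, s2, s3}
read a: {s0, s1, s2, s3}
Final reachable set {s0, s1, s2, s3} has 4 states.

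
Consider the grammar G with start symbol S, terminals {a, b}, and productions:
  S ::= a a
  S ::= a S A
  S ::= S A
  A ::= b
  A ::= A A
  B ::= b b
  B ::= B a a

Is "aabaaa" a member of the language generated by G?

no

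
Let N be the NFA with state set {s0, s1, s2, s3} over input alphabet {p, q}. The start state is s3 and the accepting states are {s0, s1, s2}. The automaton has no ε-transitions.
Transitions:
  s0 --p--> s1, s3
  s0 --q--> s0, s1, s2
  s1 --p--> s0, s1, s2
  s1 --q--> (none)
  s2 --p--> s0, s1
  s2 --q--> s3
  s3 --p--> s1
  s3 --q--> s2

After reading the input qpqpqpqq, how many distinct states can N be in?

4

Start: {s3}
read q: {s2}
read p: {s0, s1}
read q: {s0, s1, s2}
read p: {s0, s1, s2, s3}
read q: {s0, s1, s2, s3}
read p: {s0, s1, s2, s3}
read q: {s0, s1, s2, s3}
read q: {s0, s1, s2, s3}
Final reachable set {s0, s1, s2, s3} has 4 states.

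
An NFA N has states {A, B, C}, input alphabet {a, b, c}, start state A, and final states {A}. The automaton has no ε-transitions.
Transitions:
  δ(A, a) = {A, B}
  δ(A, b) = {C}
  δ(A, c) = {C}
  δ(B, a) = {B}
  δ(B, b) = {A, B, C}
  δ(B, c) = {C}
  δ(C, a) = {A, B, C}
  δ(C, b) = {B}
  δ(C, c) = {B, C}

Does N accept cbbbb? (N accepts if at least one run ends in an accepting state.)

Start: {A}
read c: {C}
read b: {B}
read b: {A, B, C}
read b: {A, B, C}
read b: {A, B, C}
Reachable ∩ accepting = {A} — nonempty.

accepted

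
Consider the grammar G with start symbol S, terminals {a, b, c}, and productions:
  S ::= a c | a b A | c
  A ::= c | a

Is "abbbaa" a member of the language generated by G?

no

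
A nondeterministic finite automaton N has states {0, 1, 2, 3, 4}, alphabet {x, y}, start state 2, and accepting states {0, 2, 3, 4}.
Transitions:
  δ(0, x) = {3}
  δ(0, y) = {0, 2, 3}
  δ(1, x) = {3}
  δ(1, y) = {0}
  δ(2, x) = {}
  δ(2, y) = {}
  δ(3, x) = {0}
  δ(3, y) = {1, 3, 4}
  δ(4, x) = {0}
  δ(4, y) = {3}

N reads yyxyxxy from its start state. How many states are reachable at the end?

0

Start: {2}
read y: {}
The reachable set is empty and stays empty for the remaining 6 symbols.
Final reachable set {} has 0 states.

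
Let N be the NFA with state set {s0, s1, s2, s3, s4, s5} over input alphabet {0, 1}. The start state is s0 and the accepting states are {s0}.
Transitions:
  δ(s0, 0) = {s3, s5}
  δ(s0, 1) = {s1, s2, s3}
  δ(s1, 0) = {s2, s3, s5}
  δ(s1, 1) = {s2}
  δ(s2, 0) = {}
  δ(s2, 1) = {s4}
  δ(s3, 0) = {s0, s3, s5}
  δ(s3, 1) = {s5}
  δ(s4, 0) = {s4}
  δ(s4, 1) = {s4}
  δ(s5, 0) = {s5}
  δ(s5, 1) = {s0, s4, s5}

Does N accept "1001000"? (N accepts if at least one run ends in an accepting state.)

Start: {s0}
read 1: {s1, s2, s3}
read 0: {s0, s2, s3, s5}
read 0: {s0, s3, s5}
read 1: {s0, s1, s2, s3, s4, s5}
read 0: {s0, s2, s3, s4, s5}
read 0: {s0, s3, s4, s5}
read 0: {s0, s3, s4, s5}
Reachable ∩ accepting = {s0} — nonempty.

accepted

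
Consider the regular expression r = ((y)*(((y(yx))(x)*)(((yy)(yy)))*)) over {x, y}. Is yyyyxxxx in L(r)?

Split as yy·yyxxxx: (y)* matches yy and (((y(yx))(x)*)(((yy)(yy)))*) matches yyxxxx.

yes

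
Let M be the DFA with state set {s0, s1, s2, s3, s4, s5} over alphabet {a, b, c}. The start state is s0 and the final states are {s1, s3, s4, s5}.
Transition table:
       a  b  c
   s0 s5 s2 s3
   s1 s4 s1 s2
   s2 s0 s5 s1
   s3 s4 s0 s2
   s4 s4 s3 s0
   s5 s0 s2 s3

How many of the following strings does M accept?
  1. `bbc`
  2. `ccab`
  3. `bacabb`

1

`bbc`: accepted
`ccab`: rejected
`bacabb`: rejected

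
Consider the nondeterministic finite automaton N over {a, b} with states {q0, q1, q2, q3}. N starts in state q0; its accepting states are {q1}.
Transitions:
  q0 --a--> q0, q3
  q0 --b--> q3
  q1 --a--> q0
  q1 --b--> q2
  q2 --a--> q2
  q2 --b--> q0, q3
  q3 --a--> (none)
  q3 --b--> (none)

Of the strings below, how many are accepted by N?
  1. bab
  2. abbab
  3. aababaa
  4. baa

bab: rejected
abbab: rejected
aababaa: rejected
baa: rejected

0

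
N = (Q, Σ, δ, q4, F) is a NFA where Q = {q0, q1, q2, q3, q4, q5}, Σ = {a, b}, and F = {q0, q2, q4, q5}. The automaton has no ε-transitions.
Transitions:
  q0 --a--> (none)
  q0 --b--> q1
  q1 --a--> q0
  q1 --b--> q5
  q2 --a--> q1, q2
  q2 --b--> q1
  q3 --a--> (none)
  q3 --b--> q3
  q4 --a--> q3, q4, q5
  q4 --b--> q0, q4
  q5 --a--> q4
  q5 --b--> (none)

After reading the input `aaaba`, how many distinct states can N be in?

Start: {q4}
read a: {q3, q4, q5}
read a: {q3, q4, q5}
read a: {q3, q4, q5}
read b: {q0, q3, q4}
read a: {q3, q4, q5}
Final reachable set {q3, q4, q5} has 3 states.

3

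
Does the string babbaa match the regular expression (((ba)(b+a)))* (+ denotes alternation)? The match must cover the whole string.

Split into 2 pieces bab · baa; each matches ((ba)(b+a)).

yes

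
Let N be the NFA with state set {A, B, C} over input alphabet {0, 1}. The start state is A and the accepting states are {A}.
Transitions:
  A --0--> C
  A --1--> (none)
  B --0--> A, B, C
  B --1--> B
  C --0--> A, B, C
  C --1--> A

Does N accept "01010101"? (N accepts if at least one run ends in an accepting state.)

accepted

Start: {A}
read 0: {C}
read 1: {A}
read 0: {C}
read 1: {A}
read 0: {C}
read 1: {A}
read 0: {C}
read 1: {A}
Reachable ∩ accepting = {A} — nonempty.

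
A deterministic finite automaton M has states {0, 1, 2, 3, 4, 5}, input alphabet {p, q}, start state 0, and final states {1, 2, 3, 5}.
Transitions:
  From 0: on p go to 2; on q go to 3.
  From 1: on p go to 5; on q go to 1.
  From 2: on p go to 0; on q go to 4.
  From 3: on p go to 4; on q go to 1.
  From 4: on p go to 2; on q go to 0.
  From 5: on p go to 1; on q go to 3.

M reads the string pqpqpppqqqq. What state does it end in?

1

0 --p--> 2
2 --q--> 4
4 --p--> 2
2 --q--> 4
4 --p--> 2
2 --p--> 0
0 --p--> 2
2 --q--> 4
4 --q--> 0
0 --q--> 3
3 --q--> 1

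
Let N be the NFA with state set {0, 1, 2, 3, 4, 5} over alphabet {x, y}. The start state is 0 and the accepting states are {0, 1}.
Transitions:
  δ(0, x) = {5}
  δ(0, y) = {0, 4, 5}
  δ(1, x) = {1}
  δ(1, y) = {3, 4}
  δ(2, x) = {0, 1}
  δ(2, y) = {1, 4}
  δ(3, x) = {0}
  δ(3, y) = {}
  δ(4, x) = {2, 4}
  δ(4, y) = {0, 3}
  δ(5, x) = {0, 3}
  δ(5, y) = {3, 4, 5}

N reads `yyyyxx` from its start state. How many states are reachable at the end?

6

Start: {0}
read y: {0, 4, 5}
read y: {0, 3, 4, 5}
read y: {0, 3, 4, 5}
read y: {0, 3, 4, 5}
read x: {0, 2, 3, 4, 5}
read x: {0, 1, 2, 3, 4, 5}
Final reachable set {0, 1, 2, 3, 4, 5} has 6 states.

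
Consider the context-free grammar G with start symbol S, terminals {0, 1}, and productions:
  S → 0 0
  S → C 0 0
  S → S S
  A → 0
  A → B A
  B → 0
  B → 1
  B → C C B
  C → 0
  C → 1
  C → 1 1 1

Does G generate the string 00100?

S ⇒ SS ⇒ 00S ⇒ 00C00 ⇒ 00100

yes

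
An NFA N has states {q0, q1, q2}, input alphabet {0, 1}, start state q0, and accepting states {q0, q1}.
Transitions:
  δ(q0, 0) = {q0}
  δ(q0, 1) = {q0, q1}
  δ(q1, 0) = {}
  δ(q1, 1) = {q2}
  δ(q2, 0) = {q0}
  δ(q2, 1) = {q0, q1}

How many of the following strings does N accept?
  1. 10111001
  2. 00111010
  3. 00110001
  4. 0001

4

10111001: accepted
00111010: accepted
00110001: accepted
0001: accepted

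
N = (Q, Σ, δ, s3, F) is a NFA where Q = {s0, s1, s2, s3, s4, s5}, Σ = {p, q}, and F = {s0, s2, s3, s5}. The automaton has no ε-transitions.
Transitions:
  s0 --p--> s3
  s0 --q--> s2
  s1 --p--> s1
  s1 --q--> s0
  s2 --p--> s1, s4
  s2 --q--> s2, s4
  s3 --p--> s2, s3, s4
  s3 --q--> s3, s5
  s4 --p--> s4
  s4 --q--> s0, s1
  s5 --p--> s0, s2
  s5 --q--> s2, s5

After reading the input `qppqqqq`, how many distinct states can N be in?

Start: {s3}
read q: {s3, s5}
read p: {s0, s2, s3, s4}
read p: {s1, s2, s3, s4}
read q: {s0, s1, s2, s3, s4, s5}
read q: {s0, s1, s2, s3, s4, s5}
read q: {s0, s1, s2, s3, s4, s5}
read q: {s0, s1, s2, s3, s4, s5}
Final reachable set {s0, s1, s2, s3, s4, s5} has 6 states.

6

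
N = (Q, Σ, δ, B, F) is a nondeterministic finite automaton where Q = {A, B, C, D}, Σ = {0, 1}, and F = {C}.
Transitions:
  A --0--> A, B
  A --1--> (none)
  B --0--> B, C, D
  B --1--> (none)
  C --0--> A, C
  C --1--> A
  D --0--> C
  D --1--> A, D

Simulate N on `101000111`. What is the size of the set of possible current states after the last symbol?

Start: {B}
read 1: {}
The reachable set is empty and stays empty for the remaining 8 symbols.
Final reachable set {} has 0 states.

0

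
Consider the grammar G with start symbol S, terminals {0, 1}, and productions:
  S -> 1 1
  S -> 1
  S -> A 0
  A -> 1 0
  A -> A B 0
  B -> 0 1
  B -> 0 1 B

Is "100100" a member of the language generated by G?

yes

S ⇒ A0 ⇒ AB00 ⇒ 10B00 ⇒ 100100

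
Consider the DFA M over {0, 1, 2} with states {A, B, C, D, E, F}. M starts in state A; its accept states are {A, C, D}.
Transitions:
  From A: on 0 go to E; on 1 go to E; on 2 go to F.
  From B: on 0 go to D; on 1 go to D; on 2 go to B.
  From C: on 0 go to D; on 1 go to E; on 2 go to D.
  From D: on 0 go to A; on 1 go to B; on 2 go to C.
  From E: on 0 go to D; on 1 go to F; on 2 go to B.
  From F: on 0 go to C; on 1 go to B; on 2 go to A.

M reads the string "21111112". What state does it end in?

A --2--> F
F --1--> B
B --1--> D
D --1--> B
B --1--> D
D --1--> B
B --1--> D
D --2--> C

C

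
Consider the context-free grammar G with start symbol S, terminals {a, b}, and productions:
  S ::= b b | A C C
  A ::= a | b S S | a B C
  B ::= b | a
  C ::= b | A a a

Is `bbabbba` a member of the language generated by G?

no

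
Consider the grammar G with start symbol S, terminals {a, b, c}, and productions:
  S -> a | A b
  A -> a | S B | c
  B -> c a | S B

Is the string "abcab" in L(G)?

S ⇒ Ab ⇒ SBb ⇒ AbBb ⇒ abBb ⇒ abcab

yes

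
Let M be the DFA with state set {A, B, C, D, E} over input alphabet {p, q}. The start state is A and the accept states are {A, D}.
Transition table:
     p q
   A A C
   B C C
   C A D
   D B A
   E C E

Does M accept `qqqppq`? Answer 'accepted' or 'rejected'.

A --q--> C
C --q--> D
D --q--> A
A --p--> A
A --p--> A
A --q--> C
End in state C, which is not an accepting state.

rejected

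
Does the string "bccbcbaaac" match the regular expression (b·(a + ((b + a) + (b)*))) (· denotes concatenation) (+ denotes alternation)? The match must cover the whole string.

no

No split of bccbcbaaac into u·v has b matching u and (a+((b+a)+(b)*)) matching v.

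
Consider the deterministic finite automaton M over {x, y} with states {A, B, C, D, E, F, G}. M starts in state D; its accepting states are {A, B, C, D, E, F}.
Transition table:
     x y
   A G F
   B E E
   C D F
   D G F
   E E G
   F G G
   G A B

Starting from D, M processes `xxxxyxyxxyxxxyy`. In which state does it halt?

G

D --x--> G
G --x--> A
A --x--> G
G --x--> A
A --y--> F
F --x--> G
G --y--> B
B --x--> E
E --x--> E
E --y--> G
G --x--> A
A --x--> G
G --x--> A
A --y--> F
F --y--> G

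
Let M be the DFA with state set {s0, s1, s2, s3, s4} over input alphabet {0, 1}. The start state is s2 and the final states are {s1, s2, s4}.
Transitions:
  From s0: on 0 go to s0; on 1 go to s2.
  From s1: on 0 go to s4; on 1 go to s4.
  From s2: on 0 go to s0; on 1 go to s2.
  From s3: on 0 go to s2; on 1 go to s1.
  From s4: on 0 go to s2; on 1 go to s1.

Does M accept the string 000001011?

accepted

s2 --0--> s0
s0 --0--> s0
s0 --0--> s0
s0 --0--> s0
s0 --0--> s0
s0 --1--> s2
s2 --0--> s0
s0 --1--> s2
s2 --1--> s2
End in state s2, which is an accepting state.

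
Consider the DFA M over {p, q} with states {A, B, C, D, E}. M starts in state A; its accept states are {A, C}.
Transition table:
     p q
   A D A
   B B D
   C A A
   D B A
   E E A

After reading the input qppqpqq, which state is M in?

A

A --q--> A
A --p--> D
D --p--> B
B --q--> D
D --p--> B
B --q--> D
D --q--> A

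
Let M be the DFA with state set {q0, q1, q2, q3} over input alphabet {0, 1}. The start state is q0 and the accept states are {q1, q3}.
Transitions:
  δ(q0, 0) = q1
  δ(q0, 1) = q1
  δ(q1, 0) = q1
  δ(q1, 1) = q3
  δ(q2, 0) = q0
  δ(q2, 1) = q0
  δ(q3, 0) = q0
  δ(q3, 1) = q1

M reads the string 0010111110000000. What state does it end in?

q0 --0--> q1
q1 --0--> q1
q1 --1--> q3
q3 --0--> q0
q0 --1--> q1
q1 --1--> q3
q3 --1--> q1
q1 --1--> q3
q3 --1--> q1
q1 --0--> q1
q1 --0--> q1
q1 --0--> q1
q1 --0--> q1
q1 --0--> q1
q1 --0--> q1
q1 --0--> q1

q1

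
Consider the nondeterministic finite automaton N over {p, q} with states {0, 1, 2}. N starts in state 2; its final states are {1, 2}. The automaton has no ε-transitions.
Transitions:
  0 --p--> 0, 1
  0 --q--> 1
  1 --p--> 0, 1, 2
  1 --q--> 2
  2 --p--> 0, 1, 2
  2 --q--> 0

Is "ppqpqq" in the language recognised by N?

Start: {2}
read p: {0, 1, 2}
read p: {0, 1, 2}
read q: {0, 1, 2}
read p: {0, 1, 2}
read q: {0, 1, 2}
read q: {0, 1, 2}
Reachable ∩ accepting = {1, 2} — nonempty.

accepted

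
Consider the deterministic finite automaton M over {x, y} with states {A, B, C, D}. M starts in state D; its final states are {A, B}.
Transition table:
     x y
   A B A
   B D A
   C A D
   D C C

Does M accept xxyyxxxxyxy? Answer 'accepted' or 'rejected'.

D --x--> C
C --x--> A
A --y--> A
A --y--> A
A --x--> B
B --x--> D
D --x--> C
C --x--> A
A --y--> A
A --x--> B
B --y--> A
End in state A, which is an accepting state.

accepted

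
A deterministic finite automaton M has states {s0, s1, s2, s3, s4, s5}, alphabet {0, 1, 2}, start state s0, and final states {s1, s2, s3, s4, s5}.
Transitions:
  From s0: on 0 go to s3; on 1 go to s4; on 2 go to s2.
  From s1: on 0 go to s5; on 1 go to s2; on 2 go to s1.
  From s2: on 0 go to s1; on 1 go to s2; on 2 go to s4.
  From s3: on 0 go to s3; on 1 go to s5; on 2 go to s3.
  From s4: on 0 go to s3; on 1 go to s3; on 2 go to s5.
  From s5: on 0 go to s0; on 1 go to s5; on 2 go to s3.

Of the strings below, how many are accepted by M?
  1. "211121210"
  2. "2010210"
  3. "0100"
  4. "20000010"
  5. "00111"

3

"211121210": rejected
"2010210": accepted
"0100": accepted
"20000010": rejected
"00111": accepted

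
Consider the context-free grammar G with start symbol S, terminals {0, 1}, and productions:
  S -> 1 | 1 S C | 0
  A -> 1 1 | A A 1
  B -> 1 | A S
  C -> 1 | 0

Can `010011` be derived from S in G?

no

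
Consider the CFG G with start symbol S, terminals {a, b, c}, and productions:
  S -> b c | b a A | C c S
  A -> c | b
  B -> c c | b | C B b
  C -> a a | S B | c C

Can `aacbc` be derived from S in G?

S ⇒ CcS ⇒ aacS ⇒ aacbc

yes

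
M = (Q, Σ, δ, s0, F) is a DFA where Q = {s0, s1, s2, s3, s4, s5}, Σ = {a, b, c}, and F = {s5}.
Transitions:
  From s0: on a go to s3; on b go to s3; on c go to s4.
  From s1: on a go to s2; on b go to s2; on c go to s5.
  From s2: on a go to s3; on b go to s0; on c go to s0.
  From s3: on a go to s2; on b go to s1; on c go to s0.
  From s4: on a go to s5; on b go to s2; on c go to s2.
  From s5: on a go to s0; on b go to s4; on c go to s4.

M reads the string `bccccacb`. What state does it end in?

s0 --b--> s3
s3 --c--> s0
s0 --c--> s4
s4 --c--> s2
s2 --c--> s0
s0 --a--> s3
s3 --c--> s0
s0 --b--> s3

s3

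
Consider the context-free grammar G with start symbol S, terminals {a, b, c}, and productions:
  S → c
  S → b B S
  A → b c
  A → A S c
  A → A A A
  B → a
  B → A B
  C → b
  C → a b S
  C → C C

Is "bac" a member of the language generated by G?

S ⇒ bBS ⇒ baS ⇒ bac

yes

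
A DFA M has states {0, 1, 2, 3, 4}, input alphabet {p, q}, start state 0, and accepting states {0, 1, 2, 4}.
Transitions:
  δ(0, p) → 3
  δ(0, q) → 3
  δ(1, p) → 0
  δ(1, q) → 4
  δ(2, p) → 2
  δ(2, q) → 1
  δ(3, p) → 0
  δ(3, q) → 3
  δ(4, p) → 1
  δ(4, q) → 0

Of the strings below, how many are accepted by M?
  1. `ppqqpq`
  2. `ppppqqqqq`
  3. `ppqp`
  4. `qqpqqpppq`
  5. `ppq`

`ppqqpq`: rejected
`ppppqqqqq`: rejected
`ppqp`: accepted
`qqpqqpppq`: rejected
`ppq`: rejected

1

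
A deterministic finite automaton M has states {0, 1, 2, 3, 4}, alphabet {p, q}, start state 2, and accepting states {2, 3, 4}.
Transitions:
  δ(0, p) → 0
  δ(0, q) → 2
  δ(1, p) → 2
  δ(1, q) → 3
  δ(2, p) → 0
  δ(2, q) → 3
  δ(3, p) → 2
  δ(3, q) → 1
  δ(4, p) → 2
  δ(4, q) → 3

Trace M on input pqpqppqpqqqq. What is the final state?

2 --p--> 0
0 --q--> 2
2 --p--> 0
0 --q--> 2
2 --p--> 0
0 --p--> 0
0 --q--> 2
2 --p--> 0
0 --q--> 2
2 --q--> 3
3 --q--> 1
1 --q--> 3

3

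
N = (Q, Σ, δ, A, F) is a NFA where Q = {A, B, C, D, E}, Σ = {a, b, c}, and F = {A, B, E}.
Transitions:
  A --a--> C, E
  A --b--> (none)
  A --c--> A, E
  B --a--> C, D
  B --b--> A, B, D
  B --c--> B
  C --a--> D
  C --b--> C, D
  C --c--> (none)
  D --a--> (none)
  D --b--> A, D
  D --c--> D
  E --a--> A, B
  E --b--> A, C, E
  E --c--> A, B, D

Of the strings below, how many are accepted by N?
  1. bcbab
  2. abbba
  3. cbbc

bcbab: rejected
abbba: accepted
cbbc: accepted

2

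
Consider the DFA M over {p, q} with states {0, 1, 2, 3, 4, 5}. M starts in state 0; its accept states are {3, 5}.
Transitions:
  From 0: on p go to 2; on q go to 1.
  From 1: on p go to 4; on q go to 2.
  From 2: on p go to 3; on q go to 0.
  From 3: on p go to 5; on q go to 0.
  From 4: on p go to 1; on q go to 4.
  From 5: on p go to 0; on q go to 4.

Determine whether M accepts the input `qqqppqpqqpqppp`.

rejected

0 --q--> 1
1 --q--> 2
2 --q--> 0
0 --p--> 2
2 --p--> 3
3 --q--> 0
0 --p--> 2
2 --q--> 0
0 --q--> 1
1 --p--> 4
4 --q--> 4
4 --p--> 1
1 --p--> 4
4 --p--> 1
End in state 1, which is not an accepting state.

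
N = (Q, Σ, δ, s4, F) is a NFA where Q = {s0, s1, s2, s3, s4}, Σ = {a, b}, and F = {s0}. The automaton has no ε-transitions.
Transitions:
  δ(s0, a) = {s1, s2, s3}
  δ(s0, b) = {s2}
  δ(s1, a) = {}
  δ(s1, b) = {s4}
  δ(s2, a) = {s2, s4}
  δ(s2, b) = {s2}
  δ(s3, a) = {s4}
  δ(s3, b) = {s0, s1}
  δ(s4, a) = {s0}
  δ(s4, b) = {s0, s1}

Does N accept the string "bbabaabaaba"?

rejected

Start: {s4}
read b: {s0, s1}
read b: {s2, s4}
read a: {s0, s2, s4}
read b: {s0, s1, s2}
read a: {s1, s2, s3, s4}
read a: {s0, s2, s4}
read b: {s0, s1, s2}
read a: {s1, s2, s3, s4}
read a: {s0, s2, s4}
read b: {s0, s1, s2}
read a: {s1, s2, s3, s4}
Reachable ∩ accepting = {} — empty.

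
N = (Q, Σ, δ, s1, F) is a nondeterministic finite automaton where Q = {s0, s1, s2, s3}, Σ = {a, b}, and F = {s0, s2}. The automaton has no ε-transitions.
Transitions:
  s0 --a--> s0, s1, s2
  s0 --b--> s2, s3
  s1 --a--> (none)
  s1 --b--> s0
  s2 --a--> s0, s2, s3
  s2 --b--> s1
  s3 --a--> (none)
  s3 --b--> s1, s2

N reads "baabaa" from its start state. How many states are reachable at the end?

Start: {s1}
read b: {s0}
read a: {s0, s1, s2}
read a: {s0, s1, s2, s3}
read b: {s0, s1, s2, s3}
read a: {s0, s1, s2, s3}
read a: {s0, s1, s2, s3}
Final reachable set {s0, s1, s2, s3} has 4 states.

4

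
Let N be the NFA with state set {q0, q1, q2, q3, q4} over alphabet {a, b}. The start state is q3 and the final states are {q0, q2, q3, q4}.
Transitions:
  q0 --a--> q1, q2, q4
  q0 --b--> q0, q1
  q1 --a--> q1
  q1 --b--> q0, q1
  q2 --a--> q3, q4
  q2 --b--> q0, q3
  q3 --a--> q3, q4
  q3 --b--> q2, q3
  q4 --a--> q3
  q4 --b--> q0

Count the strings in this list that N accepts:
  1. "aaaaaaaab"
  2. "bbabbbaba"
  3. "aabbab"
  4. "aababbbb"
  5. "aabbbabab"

5

"aaaaaaaab": accepted
"bbabbbaba": accepted
"aabbab": accepted
"aababbbb": accepted
"aabbbabab": accepted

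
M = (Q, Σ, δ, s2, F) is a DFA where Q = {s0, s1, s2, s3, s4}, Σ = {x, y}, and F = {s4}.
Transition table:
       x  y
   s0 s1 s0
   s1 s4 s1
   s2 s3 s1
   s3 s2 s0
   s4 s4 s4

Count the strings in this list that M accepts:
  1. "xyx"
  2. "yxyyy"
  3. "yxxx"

"xyx": rejected
"yxyyy": accepted
"yxxx": accepted

2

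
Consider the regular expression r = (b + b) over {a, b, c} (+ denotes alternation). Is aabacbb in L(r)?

Neither b nor b matches aabacbb.

no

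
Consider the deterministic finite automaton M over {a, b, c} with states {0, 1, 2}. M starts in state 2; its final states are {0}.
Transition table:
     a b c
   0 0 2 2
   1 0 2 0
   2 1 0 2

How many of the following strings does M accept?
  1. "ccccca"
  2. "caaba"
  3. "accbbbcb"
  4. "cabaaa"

2

"ccccca": rejected
"caaba": rejected
"accbbbcb": accepted
"cabaaa": accepted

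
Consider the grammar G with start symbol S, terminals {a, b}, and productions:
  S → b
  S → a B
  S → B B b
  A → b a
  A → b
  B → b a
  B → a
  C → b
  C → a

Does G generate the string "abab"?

yes

S ⇒ BBb ⇒ aBb ⇒ abab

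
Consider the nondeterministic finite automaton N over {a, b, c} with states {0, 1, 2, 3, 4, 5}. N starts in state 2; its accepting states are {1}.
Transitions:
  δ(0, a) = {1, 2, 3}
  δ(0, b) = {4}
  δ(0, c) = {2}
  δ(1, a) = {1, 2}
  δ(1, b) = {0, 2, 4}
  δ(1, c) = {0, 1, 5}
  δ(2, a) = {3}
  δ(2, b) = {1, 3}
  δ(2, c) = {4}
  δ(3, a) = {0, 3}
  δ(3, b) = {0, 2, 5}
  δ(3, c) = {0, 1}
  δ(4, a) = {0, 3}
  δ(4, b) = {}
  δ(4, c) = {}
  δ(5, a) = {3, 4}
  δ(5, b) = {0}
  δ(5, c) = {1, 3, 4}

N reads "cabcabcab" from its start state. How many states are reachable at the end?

Start: {2}
read c: {4}
read a: {0, 3}
read b: {0, 2, 4, 5}
read c: {1, 2, 3, 4}
read a: {0, 1, 2, 3}
read b: {0, 1, 2, 3, 4, 5}
read c: {0, 1, 2, 3, 4, 5}
read a: {0, 1, 2, 3, 4}
read b: {0, 1, 2, 3, 4, 5}
Final reachable set {0, 1, 2, 3, 4, 5} has 6 states.

6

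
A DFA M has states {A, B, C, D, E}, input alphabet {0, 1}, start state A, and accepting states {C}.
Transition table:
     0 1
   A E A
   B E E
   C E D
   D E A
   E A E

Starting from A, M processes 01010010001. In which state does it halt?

A --0--> E
E --1--> E
E --0--> A
A --1--> A
A --0--> E
E --0--> A
A --1--> A
A --0--> E
E --0--> A
A --0--> E
E --1--> E

E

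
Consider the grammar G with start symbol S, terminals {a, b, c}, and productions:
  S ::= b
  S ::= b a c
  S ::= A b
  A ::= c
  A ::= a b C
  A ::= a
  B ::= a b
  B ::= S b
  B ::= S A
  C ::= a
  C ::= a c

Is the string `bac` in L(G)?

yes

S ⇒ bac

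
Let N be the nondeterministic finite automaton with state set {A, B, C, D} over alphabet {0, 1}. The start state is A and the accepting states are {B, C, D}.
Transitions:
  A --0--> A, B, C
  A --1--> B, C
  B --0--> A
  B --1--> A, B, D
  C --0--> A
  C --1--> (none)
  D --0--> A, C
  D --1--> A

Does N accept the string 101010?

rejected

Start: {A}
read 1: {B, C}
read 0: {A}
read 1: {B, C}
read 0: {A}
read 1: {B, C}
read 0: {A}
Reachable ∩ accepting = {} — empty.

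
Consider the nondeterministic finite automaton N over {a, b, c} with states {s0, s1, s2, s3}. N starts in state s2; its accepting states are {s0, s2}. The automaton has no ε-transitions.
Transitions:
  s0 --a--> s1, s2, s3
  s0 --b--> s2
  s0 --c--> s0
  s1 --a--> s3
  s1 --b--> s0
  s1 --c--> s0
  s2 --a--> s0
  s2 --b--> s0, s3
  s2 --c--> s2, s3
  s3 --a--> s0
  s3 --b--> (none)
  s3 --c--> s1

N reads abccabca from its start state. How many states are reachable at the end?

1

Start: {s2}
read a: {s0}
read b: {s2}
read c: {s2, s3}
read c: {s1, s2, s3}
read a: {s0, s3}
read b: {s2}
read c: {s2, s3}
read a: {s0}
Final reachable set {s0} has 1 state.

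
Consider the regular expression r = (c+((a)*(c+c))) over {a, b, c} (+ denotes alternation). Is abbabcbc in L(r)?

Neither c nor ((a)*(c+c)) matches abbabcbc.

no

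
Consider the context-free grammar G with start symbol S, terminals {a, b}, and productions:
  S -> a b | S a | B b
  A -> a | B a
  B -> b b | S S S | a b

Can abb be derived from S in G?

yes

S ⇒ Bb ⇒ abb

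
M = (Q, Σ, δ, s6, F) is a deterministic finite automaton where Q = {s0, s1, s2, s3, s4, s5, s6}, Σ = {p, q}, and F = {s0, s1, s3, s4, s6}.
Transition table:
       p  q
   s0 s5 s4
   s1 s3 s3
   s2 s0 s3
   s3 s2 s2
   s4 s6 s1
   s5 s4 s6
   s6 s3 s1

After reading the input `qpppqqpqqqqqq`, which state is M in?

s6 --q--> s1
s1 --p--> s3
s3 --p--> s2
s2 --p--> s0
s0 --q--> s4
s4 --q--> s1
s1 --p--> s3
s3 --q--> s2
s2 --q--> s3
s3 --q--> s2
s2 --q--> s3
s3 --q--> s2
s2 --q--> s3

s3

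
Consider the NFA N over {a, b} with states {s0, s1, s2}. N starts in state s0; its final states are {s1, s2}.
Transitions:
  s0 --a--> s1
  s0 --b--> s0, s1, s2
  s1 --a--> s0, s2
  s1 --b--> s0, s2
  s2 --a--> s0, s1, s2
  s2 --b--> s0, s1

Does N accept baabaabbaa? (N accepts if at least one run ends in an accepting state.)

accepted

Start: {s0}
read b: {s0, s1, s2}
read a: {s0, s1, s2}
read a: {s0, s1, s2}
read b: {s0, s1, s2}
read a: {s0, s1, s2}
read a: {s0, s1, s2}
read b: {s0, s1, s2}
read b: {s0, s1, s2}
read a: {s0, s1, s2}
read a: {s0, s1, s2}
Reachable ∩ accepting = {s1, s2} — nonempty.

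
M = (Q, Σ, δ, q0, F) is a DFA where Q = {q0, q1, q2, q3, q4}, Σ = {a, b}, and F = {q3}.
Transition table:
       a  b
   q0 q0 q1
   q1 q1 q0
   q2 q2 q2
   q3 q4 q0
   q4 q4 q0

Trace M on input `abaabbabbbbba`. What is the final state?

q0

q0 --a--> q0
q0 --b--> q1
q1 --a--> q1
q1 --a--> q1
q1 --b--> q0
q0 --b--> q1
q1 --a--> q1
q1 --b--> q0
q0 --b--> q1
q1 --b--> q0
q0 --b--> q1
q1 --b--> q0
q0 --a--> q0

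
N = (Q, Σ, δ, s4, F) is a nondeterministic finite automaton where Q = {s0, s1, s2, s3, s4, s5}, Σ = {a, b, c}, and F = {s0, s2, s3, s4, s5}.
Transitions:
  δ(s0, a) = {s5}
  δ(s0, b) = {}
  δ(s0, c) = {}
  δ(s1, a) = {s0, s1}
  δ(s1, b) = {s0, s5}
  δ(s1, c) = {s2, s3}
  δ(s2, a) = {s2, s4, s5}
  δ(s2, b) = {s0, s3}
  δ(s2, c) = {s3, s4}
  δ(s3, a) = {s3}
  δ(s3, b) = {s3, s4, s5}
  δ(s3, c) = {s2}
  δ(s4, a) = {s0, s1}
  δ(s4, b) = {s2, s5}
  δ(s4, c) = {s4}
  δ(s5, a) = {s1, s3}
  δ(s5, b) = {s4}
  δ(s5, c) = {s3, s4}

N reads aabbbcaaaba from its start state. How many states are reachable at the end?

6

Start: {s4}
read a: {s0, s1}
read a: {s0, s1, s5}
read b: {s0, s4, s5}
read b: {s2, s4, s5}
read b: {s0, s2, s3, s4, s5}
read c: {s2, s3, s4}
read a: {s0, s1, s2, s3, s4, s5}
read a: {s0, s1, s2, s3, s4, s5}
read a: {s0, s1, s2, s3, s4, s5}
read b: {s0, s2, s3, s4, s5}
read a: {s0, s1, s2, s3, s4, s5}
Final reachable set {s0, s1, s2, s3, s4, s5} has 6 states.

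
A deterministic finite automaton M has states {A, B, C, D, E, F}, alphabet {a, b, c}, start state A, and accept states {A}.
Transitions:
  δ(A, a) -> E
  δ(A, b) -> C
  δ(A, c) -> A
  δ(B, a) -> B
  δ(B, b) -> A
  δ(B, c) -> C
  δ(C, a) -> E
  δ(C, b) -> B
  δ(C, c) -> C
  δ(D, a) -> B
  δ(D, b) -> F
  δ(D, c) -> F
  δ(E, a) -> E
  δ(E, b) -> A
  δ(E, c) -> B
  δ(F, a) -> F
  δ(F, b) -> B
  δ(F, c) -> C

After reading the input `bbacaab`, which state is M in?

A --b--> C
C --b--> B
B --a--> B
B --c--> C
C --a--> E
E --a--> E
E --b--> A

A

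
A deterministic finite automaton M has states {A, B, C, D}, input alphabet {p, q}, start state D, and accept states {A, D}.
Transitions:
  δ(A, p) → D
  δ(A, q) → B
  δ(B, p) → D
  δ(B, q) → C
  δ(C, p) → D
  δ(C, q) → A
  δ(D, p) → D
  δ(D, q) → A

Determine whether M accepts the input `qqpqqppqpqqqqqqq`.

accepted

D --q--> A
A --q--> B
B --p--> D
D --q--> A
A --q--> B
B --p--> D
D --p--> D
D --q--> A
A --p--> D
D --q--> A
A --q--> B
B --q--> C
C --q--> A
A --q--> B
B --q--> C
C --q--> A
End in state A, which is an accepting state.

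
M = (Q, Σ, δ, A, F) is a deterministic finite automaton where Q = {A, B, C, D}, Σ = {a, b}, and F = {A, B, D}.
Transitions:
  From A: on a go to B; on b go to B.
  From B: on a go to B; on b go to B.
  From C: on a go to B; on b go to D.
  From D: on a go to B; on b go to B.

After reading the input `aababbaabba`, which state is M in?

A --a--> B
B --a--> B
B --b--> B
B --a--> B
B --b--> B
B --b--> B
B --a--> B
B --a--> B
B --b--> B
B --b--> B
B --a--> B

B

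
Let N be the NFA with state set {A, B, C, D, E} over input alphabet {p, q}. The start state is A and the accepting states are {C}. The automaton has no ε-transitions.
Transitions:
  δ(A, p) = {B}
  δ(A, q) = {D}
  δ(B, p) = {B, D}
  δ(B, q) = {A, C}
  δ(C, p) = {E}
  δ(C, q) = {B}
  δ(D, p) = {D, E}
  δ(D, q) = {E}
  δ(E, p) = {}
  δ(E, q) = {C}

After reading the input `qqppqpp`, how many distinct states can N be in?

0

Start: {A}
read q: {D}
read q: {E}
read p: {}
The reachable set is empty and stays empty for the remaining 4 symbols.
Final reachable set {} has 0 states.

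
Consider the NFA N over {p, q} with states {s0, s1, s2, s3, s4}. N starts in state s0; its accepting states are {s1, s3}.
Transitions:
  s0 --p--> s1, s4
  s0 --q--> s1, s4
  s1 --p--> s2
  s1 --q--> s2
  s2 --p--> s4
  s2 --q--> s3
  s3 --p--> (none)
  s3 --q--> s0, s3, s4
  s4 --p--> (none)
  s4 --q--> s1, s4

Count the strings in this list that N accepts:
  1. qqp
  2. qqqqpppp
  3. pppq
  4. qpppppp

1

qqp: rejected
qqqqpppp: rejected
pppq: accepted
qpppppp: rejected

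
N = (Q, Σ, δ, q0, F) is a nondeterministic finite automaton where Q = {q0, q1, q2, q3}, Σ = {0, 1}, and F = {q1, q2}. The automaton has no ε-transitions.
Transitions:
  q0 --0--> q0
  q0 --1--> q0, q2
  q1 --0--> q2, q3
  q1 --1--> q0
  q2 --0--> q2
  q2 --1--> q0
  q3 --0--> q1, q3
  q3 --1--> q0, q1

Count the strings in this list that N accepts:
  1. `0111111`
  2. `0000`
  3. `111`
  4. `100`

`0111111`: accepted
`0000`: rejected
`111`: accepted
`100`: accepted

3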